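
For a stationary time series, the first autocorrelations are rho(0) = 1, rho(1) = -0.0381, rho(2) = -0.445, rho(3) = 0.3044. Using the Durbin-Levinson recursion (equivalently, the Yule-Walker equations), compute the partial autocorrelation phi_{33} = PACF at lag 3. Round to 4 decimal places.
\phi_{33} = 0.3290

The PACF at lag k is phi_{kk}, the last component of the solution
to the Yule-Walker system G_k phi = r_k where
  (G_k)_{ij} = rho(|i - j|), (r_k)_i = rho(i), i,j = 1..k.
Equivalently, Durbin-Levinson gives phi_{kk} iteratively:
  phi_{11} = rho(1)
  phi_{kk} = [rho(k) - sum_{j=1..k-1} phi_{k-1,j} rho(k-j)]
            / [1 - sum_{j=1..k-1} phi_{k-1,j} rho(j)],
  phi_{k,j} = phi_{k-1,j} - phi_{kk} phi_{k-1,k-j},  j = 1..k-1.
Step k = 1:
  phi_11 = rho(1) = -0.0381.
Step k = 2:
  phi_22 = [rho(2) - phi_11 rho(1)] / [1 - phi_11 rho(1)] = [-0.445 - (-0.0381)(-0.0381)] / [1 - (-0.0381)(-0.0381)]
         = -0.44645161 / 0.99854839 = -0.447101.
  Update: phi_21 = phi_11 - phi_22 phi_11 = -0.0381 - (-0.447101)(-0.0381) = -0.055135.
Step k = 3:
  phi_33 = [rho(3) - phi_21 rho(2) - phi_22 rho(1)] / [1 - phi_21 rho(1) - phi_22 rho(2)]
    numerator   = 0.3044 - (-0.055135)(-0.445) - (-0.447101)(-0.0381) = 0.2628306
    denominator = 1 - (-0.055135)(-0.0381) - (-0.447101)(-0.445) = 0.7989396
  phi_33 = 0.2628306 / 0.7989396 = 0.329.
Therefore phi_{33} = 0.3290.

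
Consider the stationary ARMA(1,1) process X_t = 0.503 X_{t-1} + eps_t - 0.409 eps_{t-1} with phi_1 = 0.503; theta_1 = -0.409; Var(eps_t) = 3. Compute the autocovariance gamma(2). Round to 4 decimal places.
\gamma(2) = 0.1508

Multiply the model equation by X_{t-k} and take expectations. With theta_0 = psi_0 = 1 and psi_j the MA(infinity) weights, this gives
  gamma(k) - sum_i phi_i gamma(k-i) = c_k,
  c_k = sigma^2 * sum_{j=k..q} theta_j psi_{j-k}   (c_k = 0 for k > q),
using gamma(-m) = gamma(m).
psi-weights needed (psi_j = theta_j + sum_i phi_i psi_{j-i}):
  psi_1 = theta_1 + phi_1 = -0.409 + (0.503) = 0.094
Right-hand sides:
  c_0 = sigma^2 (1 + theta_1 psi_1) = 3 * (1 + (-0.409)(0.094)) = 3 * 0.961554 = 2.884662
  c_1 = sigma^2 theta_1 = 3 * (-0.409) = -1.227
  c_2 = 0
Equations for k = 0 and k = 1 (AR order 1):
  gamma(0) = phi_1 gamma(1) + c_0
  gamma(1) = phi_1 gamma(0) + c_1
Substituting the second into the first: gamma(0) (1 - phi_1^2) = c_0 + phi_1 c_1, so
  gamma(0) = (c_0 + phi_1 c_1) / (1 - phi_1^2) = (2.884662 + (0.503)(-1.227)) / (1 - (0.503)^2) = 2.267481 / 0.746991 = 3.035486.
  gamma(1) = phi_1 gamma(0) + c_1 = (0.503)(3.035486) + (-1.227) = 0.29985.
For k = 2 (> q): gamma(2) = phi_1 gamma(1) = (0.503)(0.29985) = 0.150824.
Therefore gamma(2) = 0.1508 (to 4 decimal places).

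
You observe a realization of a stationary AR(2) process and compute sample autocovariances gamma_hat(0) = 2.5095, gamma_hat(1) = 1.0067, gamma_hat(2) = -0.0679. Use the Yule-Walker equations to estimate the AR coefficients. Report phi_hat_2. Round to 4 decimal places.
\hat\phi_{2} = -0.2240

The Yule-Walker equations for an AR(p) process read, in matrix form,
  Gamma_p phi = r_p,   with   (Gamma_p)_{ij} = gamma(|i - j|),
                       (r_p)_i = gamma(i),   i,j = 1..p.
Substitute the sample gammas (Toeplitz matrix and right-hand side of size 2):
  Gamma_p = [[2.5095, 1.0067], [1.0067, 2.5095]]
  r_p     = [1.0067, -0.0679]
Written out:
  2.5095 phi_1 + 1.0067 phi_2 = 1.0067
  1.0067 phi_1 + 2.5095 phi_2 = -0.0679
Solve by Cramer's rule:
  det = gamma(0)^2 - gamma(1)^2 = (2.5095)^2 - (1.0067)^2 = 6.29759025 - 1.01344489 = 5.28414536
  phi_hat_1 = [gamma(1) gamma(0) - gamma(1) gamma(2)] / det = [(1.0067)(2.5095) - (1.0067)(-0.0679)] / 5.28414536 = 2.59466858 / 5.28414536 = 0.491
  phi_hat_2 = [gamma(0) gamma(2) - gamma(1)^2] / det = [(2.5095)(-0.0679) - (1.0067)^2] / 5.28414536 = -1.18383994 / 5.28414536 = -0.224
So phi_hat = [0.4910, -0.2240].
Therefore phi_hat_2 = -0.2240.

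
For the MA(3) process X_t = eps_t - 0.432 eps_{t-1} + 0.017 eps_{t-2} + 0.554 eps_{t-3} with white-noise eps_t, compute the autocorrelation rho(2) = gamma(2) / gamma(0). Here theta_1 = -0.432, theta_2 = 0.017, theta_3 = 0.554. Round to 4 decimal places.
\rho(2) = -0.1488

For an MA(q) process with theta_0 = 1, the autocovariance is
  gamma(k) = sigma^2 * sum_{i=0..q-k} theta_i * theta_{i+k},
and rho(k) = gamma(k) / gamma(0). Sigma^2 cancels.
  numerator   = (1)*(0.017) + (-0.432)*(0.554) = -0.222328.
  denominator = (1)^2 + (-0.432)^2 + (0.017)^2 + (0.554)^2 = 1.493829.
  rho(2) = -0.222328 / 1.493829 = -0.1488.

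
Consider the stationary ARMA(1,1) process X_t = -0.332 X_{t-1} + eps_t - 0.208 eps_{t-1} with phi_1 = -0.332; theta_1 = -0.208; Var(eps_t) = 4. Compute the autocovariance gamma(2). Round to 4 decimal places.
\gamma(2) = 0.8616

Multiply the model equation by X_{t-k} and take expectations. With theta_0 = psi_0 = 1 and psi_j the MA(infinity) weights, this gives
  gamma(k) - sum_i phi_i gamma(k-i) = c_k,
  c_k = sigma^2 * sum_{j=k..q} theta_j psi_{j-k}   (c_k = 0 for k > q),
using gamma(-m) = gamma(m).
psi-weights needed (psi_j = theta_j + sum_i phi_i psi_{j-i}):
  psi_1 = theta_1 + phi_1 = -0.208 + (-0.332) = -0.54
Right-hand sides:
  c_0 = sigma^2 (1 + theta_1 psi_1) = 4 * (1 + (-0.208)(-0.54)) = 4 * 1.11232 = 4.44928
  c_1 = sigma^2 theta_1 = 4 * (-0.208) = -0.832
  c_2 = 0
Equations for k = 0 and k = 1 (AR order 1):
  gamma(0) = phi_1 gamma(1) + c_0
  gamma(1) = phi_1 gamma(0) + c_1
Substituting the second into the first: gamma(0) (1 - phi_1^2) = c_0 + phi_1 c_1, so
  gamma(0) = (c_0 + phi_1 c_1) / (1 - phi_1^2) = (4.44928 + (-0.332)(-0.832)) / (1 - (-0.332)^2) = 4.725504 / 0.889776 = 5.310892.
  gamma(1) = phi_1 gamma(0) + c_1 = (-0.332)(5.310892) + (-0.832) = -2.595216.
For k = 2 (> q): gamma(2) = phi_1 gamma(1) = (-0.332)(-2.595216) = 0.861612.
Therefore gamma(2) = 0.8616 (to 4 decimal places).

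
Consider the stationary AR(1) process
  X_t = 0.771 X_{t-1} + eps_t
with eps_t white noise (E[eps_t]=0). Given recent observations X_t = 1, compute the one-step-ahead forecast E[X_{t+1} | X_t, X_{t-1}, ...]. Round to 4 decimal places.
E[X_{t+1} \mid \mathcal F_t] = 0.7710

For an AR(p) model X_t = c + sum_i phi_i X_{t-i} + eps_t, the
one-step-ahead conditional mean is
  E[X_{t+1} | X_t, ...] = c + sum_i phi_i X_{t+1-i}.
Substitute known values:
  E[X_{t+1} | ...] = (0.771) * (1)
                   = 0.7710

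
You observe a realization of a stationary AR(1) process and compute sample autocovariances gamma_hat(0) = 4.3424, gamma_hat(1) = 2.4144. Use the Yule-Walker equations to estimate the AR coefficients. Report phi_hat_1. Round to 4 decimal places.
\hat\phi_{1} = 0.5560

The Yule-Walker equations for an AR(p) process read, in matrix form,
  Gamma_p phi = r_p,   with   (Gamma_p)_{ij} = gamma(|i - j|),
                       (r_p)_i = gamma(i),   i,j = 1..p.
Substitute the sample gammas (Toeplitz matrix and right-hand side of size 1):
  Gamma_p = [[4.3424]]
  r_p     = [2.4144]
With p = 1 this is the single equation gamma(0) phi_1 = gamma(1):
  phi_hat_1 = gamma(1) / gamma(0) = 2.4144 / 4.3424 = 0.5560.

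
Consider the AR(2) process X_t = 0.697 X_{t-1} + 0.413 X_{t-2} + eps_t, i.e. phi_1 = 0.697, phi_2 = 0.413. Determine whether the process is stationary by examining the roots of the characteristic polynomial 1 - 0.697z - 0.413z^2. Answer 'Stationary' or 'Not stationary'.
\text{Not stationary}

The AR(p) characteristic polynomial is P(z) = 1 - 0.697z - 0.413z^2.
Stationarity requires all roots to lie outside the unit circle, i.e. |z| > 1 for every root.
Set 1 + (-0.697) z + (-0.413) z^2 = 0, i.e. a z^2 + b z + c = 0 with a = -0.413, b = -0.697, c = 1.
Discriminant D = b^2 - 4ac = (-0.697)^2 - 4*(-0.413)*1 = 0.485809 - (-1.652) = 2.137809.
D >= 0, so the roots are real: z = (-b +/- sqrt(D)) / (2a) = (0.697 +/- 1.462125) / (-0.826).
  z_1 = (0.697 + 1.462125) / (-0.826) = -2.614,   |z_1| = 2.614.
  z_2 = (0.697 - 1.462125) / (-0.826) = 0.9263,   |z_2| = 0.9263.
Moduli of all roots: 2.6140, 0.9263.
All moduli strictly greater than 1? No.
Verdict: Not stationary.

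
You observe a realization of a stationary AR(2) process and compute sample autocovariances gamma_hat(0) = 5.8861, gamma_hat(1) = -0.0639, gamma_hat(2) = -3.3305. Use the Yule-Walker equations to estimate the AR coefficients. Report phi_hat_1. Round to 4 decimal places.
\hat\phi_{1} = -0.0170

The Yule-Walker equations for an AR(p) process read, in matrix form,
  Gamma_p phi = r_p,   with   (Gamma_p)_{ij} = gamma(|i - j|),
                       (r_p)_i = gamma(i),   i,j = 1..p.
Substitute the sample gammas (Toeplitz matrix and right-hand side of size 2):
  Gamma_p = [[5.8861, -0.0639], [-0.0639, 5.8861]]
  r_p     = [-0.0639, -3.3305]
Written out:
  5.8861 phi_1 - 0.0639 phi_2 = -0.0639
  -0.0639 phi_1 + 5.8861 phi_2 = -3.3305
Solve by Cramer's rule:
  det = gamma(0)^2 - gamma(1)^2 = (5.8861)^2 - (-0.0639)^2 = 34.64617321 - 0.00408321 = 34.64209
  phi_hat_1 = [gamma(1) gamma(0) - gamma(1) gamma(2)] / det = [(-0.0639)(5.8861) - (-0.0639)(-3.3305)] / 34.64209 = -0.58894074 / 34.64209 = -0.017
  phi_hat_2 = [gamma(0) gamma(2) - gamma(1)^2] / det = [(5.8861)(-3.3305) - (-0.0639)^2] / 34.64209 = -19.60773926 / 34.64209 = -0.566
So phi_hat = [-0.0170, -0.5660].
Therefore phi_hat_1 = -0.0170.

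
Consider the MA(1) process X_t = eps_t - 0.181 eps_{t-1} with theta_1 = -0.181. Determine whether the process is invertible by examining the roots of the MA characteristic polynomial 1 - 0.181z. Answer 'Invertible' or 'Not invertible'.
\text{Invertible}

The MA(q) characteristic polynomial is P(z) = 1 - 0.181z.
Invertibility requires all roots to lie outside the unit circle, i.e. |z| > 1 for every root.
This is linear in z: 1 + (-0.181) z = 0  =>  z = -1/(-0.181) = 5.524862,  |z| = 5.524862.
Moduli of all roots: 5.5249.
All moduli strictly greater than 1? Yes.
Verdict: Invertible.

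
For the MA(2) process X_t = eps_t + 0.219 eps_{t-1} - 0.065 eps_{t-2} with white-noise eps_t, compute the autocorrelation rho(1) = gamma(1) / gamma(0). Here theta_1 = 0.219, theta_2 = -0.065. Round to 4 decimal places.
\rho(1) = 0.1946

For an MA(q) process with theta_0 = 1, the autocovariance is
  gamma(k) = sigma^2 * sum_{i=0..q-k} theta_i * theta_{i+k},
and rho(k) = gamma(k) / gamma(0). Sigma^2 cancels.
  numerator   = (1)*(0.219) + (0.219)*(-0.065) = 0.204765.
  denominator = (1)^2 + (0.219)^2 + (-0.065)^2 = 1.052186.
  rho(1) = 0.204765 / 1.052186 = 0.1946.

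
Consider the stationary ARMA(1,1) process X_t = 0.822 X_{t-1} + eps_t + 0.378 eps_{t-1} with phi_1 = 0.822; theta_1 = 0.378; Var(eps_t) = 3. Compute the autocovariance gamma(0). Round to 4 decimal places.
\gamma(0) = 16.3203

Multiply the model equation by X_{t-k} and take expectations. With theta_0 = psi_0 = 1 and psi_j the MA(infinity) weights, this gives
  gamma(k) - sum_i phi_i gamma(k-i) = c_k,
  c_k = sigma^2 * sum_{j=k..q} theta_j psi_{j-k}   (c_k = 0 for k > q),
using gamma(-m) = gamma(m).
psi-weights needed (psi_j = theta_j + sum_i phi_i psi_{j-i}):
  psi_1 = theta_1 + phi_1 = 0.378 + (0.822) = 1.2
Right-hand sides:
  c_0 = sigma^2 (1 + theta_1 psi_1) = 3 * (1 + (0.378)(1.2)) = 3 * 1.4536 = 4.3608
  c_1 = sigma^2 theta_1 = 3 * (0.378) = 1.134
  c_2 = 0
Equations for k = 0 and k = 1 (AR order 1):
  gamma(0) = phi_1 gamma(1) + c_0
  gamma(1) = phi_1 gamma(0) + c_1
Substituting the second into the first: gamma(0) (1 - phi_1^2) = c_0 + phi_1 c_1, so
  gamma(0) = (c_0 + phi_1 c_1) / (1 - phi_1^2) = (4.3608 + (0.822)(1.134)) / (1 - (0.822)^2) = 5.292948 / 0.324316 = 16.320342.
Therefore gamma(0) = 16.3203 (to 4 decimal places).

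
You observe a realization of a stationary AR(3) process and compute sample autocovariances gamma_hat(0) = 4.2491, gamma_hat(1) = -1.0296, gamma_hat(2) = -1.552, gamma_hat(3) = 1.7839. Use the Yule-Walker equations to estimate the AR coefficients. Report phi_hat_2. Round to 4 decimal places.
\hat\phi_{2} = -0.3650

The Yule-Walker equations for an AR(p) process read, in matrix form,
  Gamma_p phi = r_p,   with   (Gamma_p)_{ij} = gamma(|i - j|),
                       (r_p)_i = gamma(i),   i,j = 1..p.
Substitute the sample gammas (Toeplitz matrix and right-hand side of size 3):
  Gamma_p = [[4.2491, -1.0296, -1.552], [-1.0296, 4.2491, -1.0296], [-1.552, -1.0296, 4.2491]]
  r_p     = [-1.0296, -1.552, 1.7839]
Written out (R1..R3):
  (R1) 4.2491 phi_1 - 1.0296 phi_2 - 1.552 phi_3 = -1.0296
  (R2) -1.0296 phi_1 + 4.2491 phi_2 - 1.0296 phi_3 = -1.552
  (R3) -1.552 phi_1 - 1.0296 phi_2 + 4.2491 phi_3 = 1.7839
Gaussian elimination:
  R2 <- R2 - (-1.0296/4.2491) R1 = R2 - (-0.24231) R1:  3.999617 phi_2 - 1.405665 phi_3 = -1.801483
  R3 <- R3 - (-1.552/4.2491) R1 = R3 - (-0.365254) R1:  -1.405665 phi_2 + 3.682226 phi_3 = 1.407835
  R3 <- R3 - (-1.405665/3.999617) R2 = R3 - (-0.35145) R2:  3.188205 phi_3 = 0.774704
Back-substitution:
  phi_hat_3 = 0.774704 / 3.188205 = 0.242991
  phi_hat_2 = (-1.801483 - (-1.405665)(0.242991)) / 3.999617 = -0.365015
  phi_hat_1 = (-1.0296 - (-1.0296)(-0.365015) - (-1.552)(0.242991)) / 4.2491 = -0.242004
So phi_hat = [-0.2420, -0.3650, 0.2430].
Therefore phi_hat_2 = -0.3650.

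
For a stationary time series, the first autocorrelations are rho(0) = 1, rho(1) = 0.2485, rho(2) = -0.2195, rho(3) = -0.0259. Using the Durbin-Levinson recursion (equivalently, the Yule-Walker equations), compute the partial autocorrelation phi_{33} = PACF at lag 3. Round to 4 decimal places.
\phi_{33} = 0.1399

The PACF at lag k is phi_{kk}, the last component of the solution
to the Yule-Walker system G_k phi = r_k where
  (G_k)_{ij} = rho(|i - j|), (r_k)_i = rho(i), i,j = 1..k.
Equivalently, Durbin-Levinson gives phi_{kk} iteratively:
  phi_{11} = rho(1)
  phi_{kk} = [rho(k) - sum_{j=1..k-1} phi_{k-1,j} rho(k-j)]
            / [1 - sum_{j=1..k-1} phi_{k-1,j} rho(j)],
  phi_{k,j} = phi_{k-1,j} - phi_{kk} phi_{k-1,k-j},  j = 1..k-1.
Step k = 1:
  phi_11 = rho(1) = 0.2485.
Step k = 2:
  phi_22 = [rho(2) - phi_11 rho(1)] / [1 - phi_11 rho(1)] = [-0.2195 - (0.2485)(0.2485)] / [1 - (0.2485)(0.2485)]
         = -0.28125225 / 0.93824775 = -0.299763.
  Update: phi_21 = phi_11 - phi_22 phi_11 = 0.2485 - (-0.299763)(0.2485) = 0.322991.
Step k = 3:
  phi_33 = [rho(3) - phi_21 rho(2) - phi_22 rho(1)] / [1 - phi_21 rho(1) - phi_22 rho(2)]
    numerator   = -0.0259 - (0.322991)(-0.2195) - (-0.299763)(0.2485) = 0.11948775
    denominator = 1 - (0.322991)(0.2485) - (-0.299763)(-0.2195) = 0.85393864
  phi_33 = 0.11948775 / 0.85393864 = 0.1399.
Therefore phi_{33} = 0.1399.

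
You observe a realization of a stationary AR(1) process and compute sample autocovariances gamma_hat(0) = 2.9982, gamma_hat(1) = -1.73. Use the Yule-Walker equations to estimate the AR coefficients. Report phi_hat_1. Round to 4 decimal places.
\hat\phi_{1} = -0.5770

The Yule-Walker equations for an AR(p) process read, in matrix form,
  Gamma_p phi = r_p,   with   (Gamma_p)_{ij} = gamma(|i - j|),
                       (r_p)_i = gamma(i),   i,j = 1..p.
Substitute the sample gammas (Toeplitz matrix and right-hand side of size 1):
  Gamma_p = [[2.9982]]
  r_p     = [-1.73]
With p = 1 this is the single equation gamma(0) phi_1 = gamma(1):
  phi_hat_1 = gamma(1) / gamma(0) = -1.73 / 2.9982 = -0.5770.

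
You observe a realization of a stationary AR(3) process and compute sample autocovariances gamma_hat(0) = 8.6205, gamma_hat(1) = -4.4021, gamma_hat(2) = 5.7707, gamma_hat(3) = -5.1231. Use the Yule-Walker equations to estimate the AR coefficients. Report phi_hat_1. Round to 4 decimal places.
\hat\phi_{1} = -0.0570

The Yule-Walker equations for an AR(p) process read, in matrix form,
  Gamma_p phi = r_p,   with   (Gamma_p)_{ij} = gamma(|i - j|),
                       (r_p)_i = gamma(i),   i,j = 1..p.
Substitute the sample gammas (Toeplitz matrix and right-hand side of size 3):
  Gamma_p = [[8.6205, -4.4021, 5.7707], [-4.4021, 8.6205, -4.4021], [5.7707, -4.4021, 8.6205]]
  r_p     = [-4.4021, 5.7707, -5.1231]
Written out (R1..R3):
  (R1) 8.6205 phi_1 - 4.4021 phi_2 + 5.7707 phi_3 = -4.4021
  (R2) -4.4021 phi_1 + 8.6205 phi_2 - 4.4021 phi_3 = 5.7707
  (R3) 5.7707 phi_1 - 4.4021 phi_2 + 8.6205 phi_3 = -5.1231
Gaussian elimination:
  R2 <- R2 - (-4.4021/8.6205) R1 = R2 - (-0.510655) R1:  6.372546 phi_2 - 1.455264 phi_3 = 3.522746
  R3 <- R3 - (5.7707/8.6205) R1 = R3 - (0.669416) R1:  -1.455264 phi_2 + 4.757502 phi_3 = -2.176264
  R3 <- R3 - (-1.455264/6.372546) R2 = R3 - (-0.228365) R2:  4.425171 phi_3 = -1.371794
Back-substitution:
  phi_hat_3 = -1.371794 / 4.425171 = -0.309998
  phi_hat_2 = (3.522746 - (-1.455264)(-0.309998)) / 6.372546 = 0.482008
  phi_hat_1 = (-4.4021 - (-4.4021)(0.482008) - (5.7707)(-0.309998)) / 8.6205 = -0.056998
So phi_hat = [-0.0570, 0.4820, -0.3100].
Therefore phi_hat_1 = -0.0570.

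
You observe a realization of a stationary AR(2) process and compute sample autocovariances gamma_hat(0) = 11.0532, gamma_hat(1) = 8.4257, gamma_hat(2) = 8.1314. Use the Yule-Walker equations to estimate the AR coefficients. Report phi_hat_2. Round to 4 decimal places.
\hat\phi_{2} = 0.3690

The Yule-Walker equations for an AR(p) process read, in matrix form,
  Gamma_p phi = r_p,   with   (Gamma_p)_{ij} = gamma(|i - j|),
                       (r_p)_i = gamma(i),   i,j = 1..p.
Substitute the sample gammas (Toeplitz matrix and right-hand side of size 2):
  Gamma_p = [[11.0532, 8.4257], [8.4257, 11.0532]]
  r_p     = [8.4257, 8.1314]
Written out:
  11.0532 phi_1 + 8.4257 phi_2 = 8.4257
  8.4257 phi_1 + 11.0532 phi_2 = 8.1314
Solve by Cramer's rule:
  det = gamma(0)^2 - gamma(1)^2 = (11.0532)^2 - (8.4257)^2 = 122.17323024 - 70.99242049 = 51.18080975
  phi_hat_1 = [gamma(1) gamma(0) - gamma(1) gamma(2)] / det = [(8.4257)(11.0532) - (8.4257)(8.1314)] / 51.18080975 = 24.61821026 / 51.18080975 = 0.481
  phi_hat_2 = [gamma(0) gamma(2) - gamma(1)^2] / det = [(11.0532)(8.1314) - (8.4257)^2] / 51.18080975 = 18.88556999 / 51.18080975 = 0.369
So phi_hat = [0.4810, 0.3690].
Therefore phi_hat_2 = 0.3690.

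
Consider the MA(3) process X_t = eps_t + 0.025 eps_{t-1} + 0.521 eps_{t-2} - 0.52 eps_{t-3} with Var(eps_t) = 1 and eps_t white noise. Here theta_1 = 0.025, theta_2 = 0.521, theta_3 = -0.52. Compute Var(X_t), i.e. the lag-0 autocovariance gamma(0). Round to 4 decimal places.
\gamma(0) = 1.5425

For an MA(q) process X_t = eps_t + sum_i theta_i eps_{t-i} with
Var(eps_t) = sigma^2, the variance is
  gamma(0) = sigma^2 * (1 + sum_i theta_i^2).
  sum_i theta_i^2 = (0.025)^2 + (0.521)^2 + (-0.52)^2 = 0.000625 + 0.271441 + 0.2704 = 0.542466.
  gamma(0) = 1 * (1 + 0.542466) = 1 * 1.542466 = 1.542466, which rounds to 1.5425.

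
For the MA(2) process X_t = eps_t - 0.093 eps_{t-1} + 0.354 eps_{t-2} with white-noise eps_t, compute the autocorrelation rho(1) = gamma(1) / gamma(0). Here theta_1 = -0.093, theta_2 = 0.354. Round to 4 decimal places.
\rho(1) = -0.1110

For an MA(q) process with theta_0 = 1, the autocovariance is
  gamma(k) = sigma^2 * sum_{i=0..q-k} theta_i * theta_{i+k},
and rho(k) = gamma(k) / gamma(0). Sigma^2 cancels.
  numerator   = (1)*(-0.093) + (-0.093)*(0.354) = -0.125922.
  denominator = (1)^2 + (-0.093)^2 + (0.354)^2 = 1.133965.
  rho(1) = -0.125922 / 1.133965 = -0.1110.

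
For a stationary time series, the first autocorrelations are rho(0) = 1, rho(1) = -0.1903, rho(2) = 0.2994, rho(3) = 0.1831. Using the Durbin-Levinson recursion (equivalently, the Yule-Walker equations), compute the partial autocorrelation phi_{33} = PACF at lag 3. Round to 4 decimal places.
\phi_{33} = 0.3100

The PACF at lag k is phi_{kk}, the last component of the solution
to the Yule-Walker system G_k phi = r_k where
  (G_k)_{ij} = rho(|i - j|), (r_k)_i = rho(i), i,j = 1..k.
Equivalently, Durbin-Levinson gives phi_{kk} iteratively:
  phi_{11} = rho(1)
  phi_{kk} = [rho(k) - sum_{j=1..k-1} phi_{k-1,j} rho(k-j)]
            / [1 - sum_{j=1..k-1} phi_{k-1,j} rho(j)],
  phi_{k,j} = phi_{k-1,j} - phi_{kk} phi_{k-1,k-j},  j = 1..k-1.
Step k = 1:
  phi_11 = rho(1) = -0.1903.
Step k = 2:
  phi_22 = [rho(2) - phi_11 rho(1)] / [1 - phi_11 rho(1)] = [0.2994 - (-0.1903)(-0.1903)] / [1 - (-0.1903)(-0.1903)]
         = 0.26318591 / 0.96378591 = 0.273075.
  Update: phi_21 = phi_11 - phi_22 phi_11 = -0.1903 - (0.273075)(-0.1903) = -0.138334.
Step k = 3:
  phi_33 = [rho(3) - phi_21 rho(2) - phi_22 rho(1)] / [1 - phi_21 rho(1) - phi_22 rho(2)]
    numerator   = 0.1831 - (-0.138334)(0.2994) - (0.273075)(-0.1903) = 0.27648333
    denominator = 1 - (-0.138334)(-0.1903) - (0.273075)(0.2994) = 0.8919164
  phi_33 = 0.27648333 / 0.8919164 = 0.31.
Therefore phi_{33} = 0.3100.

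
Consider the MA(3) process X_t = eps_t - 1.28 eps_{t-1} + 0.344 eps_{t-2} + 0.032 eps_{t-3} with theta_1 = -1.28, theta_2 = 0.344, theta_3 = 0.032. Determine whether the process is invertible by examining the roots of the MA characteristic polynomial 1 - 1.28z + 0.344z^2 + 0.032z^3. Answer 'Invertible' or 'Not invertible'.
\text{Invertible}

The MA(q) characteristic polynomial is P(z) = 1 - 1.28z + 0.344z^2 + 0.032z^3.
Invertibility requires all roots to lie outside the unit circle, i.e. |z| > 1 for every root.
Degree 3: look for a simple real root z0 first, then factor out (1 - z/z0) and solve the remaining quadratic.
Testing z0 = 1.25: P(1.25) = 1 + (-1.28)(1.25) + (0.344)(1.25)^2 + (0.032)(1.25)^3
  = 1 + (-1.6) + (0.5375) + (0.0625) = 0.  So z_0 = 1.25 is a root, |z_0| = 1.25.
Divide out the factor (1 - 0.8 z) = (1 - z/z0) (since 1/z0 = 0.8):
  P(z) = (1 - 0.8 z)(1 + (-0.48) z + (-0.04) z^2)
  [check: z-coef -0.48 - (0.8) = -1.28; z^2-coef -0.04 - (0.8)(-0.48) = 0.344; z^3-coef -(0.8)(-0.04) = 0.032.]
Remaining roots from the quadratic factor 1 + (-0.48) z + (-0.04) z^2:
  Set 1 + (-0.48) z + (-0.04) z^2 = 0, i.e. a z^2 + b z + c = 0 with a = -0.04, b = -0.48, c = 1.
  Discriminant D = b^2 - 4ac = (-0.48)^2 - 4*(-0.04)*1 = 0.2304 - (-0.16) = 0.3904.
  D >= 0, so the roots are real: z = (-b +/- sqrt(D)) / (2a) = (0.48 +/- 0.62482) / (-0.08).
    z_1 = (0.48 + 0.62482) / (-0.08) = -13.8102,   |z_1| = 13.8102.
    z_2 = (0.48 - 0.62482) / (-0.08) = 1.8102,   |z_2| = 1.8102.
Moduli of all roots: 1.2500, 13.8102, 1.8102.
All moduli strictly greater than 1? Yes.
Verdict: Invertible.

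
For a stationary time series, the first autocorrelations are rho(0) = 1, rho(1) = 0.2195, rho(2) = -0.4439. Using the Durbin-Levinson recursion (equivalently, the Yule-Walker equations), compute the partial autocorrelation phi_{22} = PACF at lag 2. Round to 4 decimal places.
\phi_{22} = -0.5170

The PACF at lag k is phi_{kk}, the last component of the solution
to the Yule-Walker system G_k phi = r_k where
  (G_k)_{ij} = rho(|i - j|), (r_k)_i = rho(i), i,j = 1..k.
Equivalently, Durbin-Levinson gives phi_{kk} iteratively:
  phi_{11} = rho(1)
  phi_{kk} = [rho(k) - sum_{j=1..k-1} phi_{k-1,j} rho(k-j)]
            / [1 - sum_{j=1..k-1} phi_{k-1,j} rho(j)],
  phi_{k,j} = phi_{k-1,j} - phi_{kk} phi_{k-1,k-j},  j = 1..k-1.
Step k = 1:
  phi_11 = rho(1) = 0.2195.
Step k = 2:
  phi_22 = [rho(2) - phi_11 rho(1)] / [1 - phi_11 rho(1)] = [-0.4439 - (0.2195)(0.2195)] / [1 - (0.2195)(0.2195)]
         = -0.49208025 / 0.95181975 = -0.517.
Therefore phi_{22} = -0.5170.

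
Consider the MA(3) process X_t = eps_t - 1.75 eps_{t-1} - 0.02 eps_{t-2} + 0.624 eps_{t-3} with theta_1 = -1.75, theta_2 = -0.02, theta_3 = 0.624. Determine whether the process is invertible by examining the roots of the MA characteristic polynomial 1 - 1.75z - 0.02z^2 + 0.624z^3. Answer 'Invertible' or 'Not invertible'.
\text{Not invertible}

The MA(q) characteristic polynomial is P(z) = 1 - 1.75z - 0.02z^2 + 0.624z^3.
Invertibility requires all roots to lie outside the unit circle, i.e. |z| > 1 for every root.
Degree 3: look for a simple real root z0 first, then factor out (1 - z/z0) and solve the remaining quadratic.
Testing z0 = 1.25: P(1.25) = 1 + (-1.75)(1.25) + (-0.02)(1.25)^2 + (0.624)(1.25)^3
  = 1 + (-2.1875) + (-0.03125) + (1.21875) = 0.  So z_0 = 1.25 is a root, |z_0| = 1.25.
Divide out the factor (1 - 0.8 z) = (1 - z/z0) (since 1/z0 = 0.8):
  P(z) = (1 - 0.8 z)(1 + (-0.95) z + (-0.78) z^2)
  [check: z-coef -0.95 - (0.8) = -1.75; z^2-coef -0.78 - (0.8)(-0.95) = -0.02; z^3-coef -(0.8)(-0.78) = 0.624.]
Remaining roots from the quadratic factor 1 + (-0.95) z + (-0.78) z^2:
  Set 1 + (-0.95) z + (-0.78) z^2 = 0, i.e. a z^2 + b z + c = 0 with a = -0.78, b = -0.95, c = 1.
  Discriminant D = b^2 - 4ac = (-0.95)^2 - 4*(-0.78)*1 = 0.9025 - (-3.12) = 4.0225.
  D >= 0, so the roots are real: z = (-b +/- sqrt(D)) / (2a) = (0.95 +/- 2.005617) / (-1.56).
    z_1 = (0.95 + 2.005617) / (-1.56) = -1.8946,   |z_1| = 1.8946.
    z_2 = (0.95 - 2.005617) / (-1.56) = 0.6767,   |z_2| = 0.6767.
Moduli of all roots: 1.2500, 1.8946, 0.6767.
All moduli strictly greater than 1? No.
Verdict: Not invertible.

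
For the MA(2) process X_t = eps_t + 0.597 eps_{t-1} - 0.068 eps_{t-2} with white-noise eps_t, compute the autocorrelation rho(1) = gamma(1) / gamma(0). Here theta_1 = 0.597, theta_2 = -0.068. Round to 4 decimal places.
\rho(1) = 0.4088

For an MA(q) process with theta_0 = 1, the autocovariance is
  gamma(k) = sigma^2 * sum_{i=0..q-k} theta_i * theta_{i+k},
and rho(k) = gamma(k) / gamma(0). Sigma^2 cancels.
  numerator   = (1)*(0.597) + (0.597)*(-0.068) = 0.556404.
  denominator = (1)^2 + (0.597)^2 + (-0.068)^2 = 1.361033.
  rho(1) = 0.556404 / 1.361033 = 0.4088.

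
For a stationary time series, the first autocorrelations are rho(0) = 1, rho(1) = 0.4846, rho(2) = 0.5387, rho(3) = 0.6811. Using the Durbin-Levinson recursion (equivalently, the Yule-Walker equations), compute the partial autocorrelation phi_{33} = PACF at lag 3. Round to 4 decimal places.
\phi_{33} = 0.5140

The PACF at lag k is phi_{kk}, the last component of the solution
to the Yule-Walker system G_k phi = r_k where
  (G_k)_{ij} = rho(|i - j|), (r_k)_i = rho(i), i,j = 1..k.
Equivalently, Durbin-Levinson gives phi_{kk} iteratively:
  phi_{11} = rho(1)
  phi_{kk} = [rho(k) - sum_{j=1..k-1} phi_{k-1,j} rho(k-j)]
            / [1 - sum_{j=1..k-1} phi_{k-1,j} rho(j)],
  phi_{k,j} = phi_{k-1,j} - phi_{kk} phi_{k-1,k-j},  j = 1..k-1.
Step k = 1:
  phi_11 = rho(1) = 0.4846.
Step k = 2:
  phi_22 = [rho(2) - phi_11 rho(1)] / [1 - phi_11 rho(1)] = [0.5387 - (0.4846)(0.4846)] / [1 - (0.4846)(0.4846)]
         = 0.30386284 / 0.76516284 = 0.397122.
  Update: phi_21 = phi_11 - phi_22 phi_11 = 0.4846 - (0.397122)(0.4846) = 0.292155.
Step k = 3:
  phi_33 = [rho(3) - phi_21 rho(2) - phi_22 rho(1)] / [1 - phi_21 rho(1) - phi_22 rho(2)]
    numerator   = 0.6811 - (0.292155)(0.5387) - (0.397122)(0.4846) = 0.331271
    denominator = 1 - (0.292155)(0.4846) - (0.397122)(0.5387) = 0.64449228
  phi_33 = 0.331271 / 0.64449228 = 0.514.
Therefore phi_{33} = 0.5140.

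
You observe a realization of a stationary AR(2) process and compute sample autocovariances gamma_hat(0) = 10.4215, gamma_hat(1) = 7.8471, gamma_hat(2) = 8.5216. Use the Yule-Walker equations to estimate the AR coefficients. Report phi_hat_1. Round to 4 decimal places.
\hat\phi_{1} = 0.3170

The Yule-Walker equations for an AR(p) process read, in matrix form,
  Gamma_p phi = r_p,   with   (Gamma_p)_{ij} = gamma(|i - j|),
                       (r_p)_i = gamma(i),   i,j = 1..p.
Substitute the sample gammas (Toeplitz matrix and right-hand side of size 2):
  Gamma_p = [[10.4215, 7.8471], [7.8471, 10.4215]]
  r_p     = [7.8471, 8.5216]
Written out:
  10.4215 phi_1 + 7.8471 phi_2 = 7.8471
  7.8471 phi_1 + 10.4215 phi_2 = 8.5216
Solve by Cramer's rule:
  det = gamma(0)^2 - gamma(1)^2 = (10.4215)^2 - (7.8471)^2 = 108.60766225 - 61.57697841 = 47.03068384
  phi_hat_1 = [gamma(1) gamma(0) - gamma(1) gamma(2)] / det = [(7.8471)(10.4215) - (7.8471)(8.5216)] / 47.03068384 = 14.90870529 / 47.03068384 = 0.317
  phi_hat_2 = [gamma(0) gamma(2) - gamma(1)^2] / det = [(10.4215)(8.5216) - (7.8471)^2] / 47.03068384 = 27.23087599 / 47.03068384 = 0.579
So phi_hat = [0.3170, 0.5790].
Therefore phi_hat_1 = 0.3170.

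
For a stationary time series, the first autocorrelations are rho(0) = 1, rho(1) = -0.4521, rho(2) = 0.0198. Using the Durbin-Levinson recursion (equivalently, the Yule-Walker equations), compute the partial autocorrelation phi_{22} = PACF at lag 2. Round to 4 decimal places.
\phi_{22} = -0.2320

The PACF at lag k is phi_{kk}, the last component of the solution
to the Yule-Walker system G_k phi = r_k where
  (G_k)_{ij} = rho(|i - j|), (r_k)_i = rho(i), i,j = 1..k.
Equivalently, Durbin-Levinson gives phi_{kk} iteratively:
  phi_{11} = rho(1)
  phi_{kk} = [rho(k) - sum_{j=1..k-1} phi_{k-1,j} rho(k-j)]
            / [1 - sum_{j=1..k-1} phi_{k-1,j} rho(j)],
  phi_{k,j} = phi_{k-1,j} - phi_{kk} phi_{k-1,k-j},  j = 1..k-1.
Step k = 1:
  phi_11 = rho(1) = -0.4521.
Step k = 2:
  phi_22 = [rho(2) - phi_11 rho(1)] / [1 - phi_11 rho(1)] = [0.0198 - (-0.4521)(-0.4521)] / [1 - (-0.4521)(-0.4521)]
         = -0.18459441 / 0.79560559 = -0.232.
Therefore phi_{22} = -0.2320.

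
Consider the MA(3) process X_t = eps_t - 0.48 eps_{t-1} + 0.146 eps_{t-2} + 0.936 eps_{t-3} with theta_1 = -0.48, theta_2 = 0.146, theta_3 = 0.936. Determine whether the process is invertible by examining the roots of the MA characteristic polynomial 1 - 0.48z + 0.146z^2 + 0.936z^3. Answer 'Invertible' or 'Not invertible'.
\text{Not invertible}

The MA(q) characteristic polynomial is P(z) = 1 - 0.48z + 0.146z^2 + 0.936z^3.
Invertibility requires all roots to lie outside the unit circle, i.e. |z| > 1 for every root.
Degree 3: look for a simple real root z0 first, then factor out (1 - z/z0) and solve the remaining quadratic.
Testing z0 = -1.25: P(-1.25) = 1 + (-0.48)(-1.25) + (0.146)(-1.25)^2 + (0.936)(-1.25)^3
  = 1 + (0.6) + (0.228125) + (-1.828125) = 0.  So z_0 = -1.25 is a root, |z_0| = 1.25.
Divide out the factor (1 + 0.8 z) = (1 - z/z0) (since 1/z0 = -0.8):
  P(z) = (1 + 0.8 z)(1 + (-1.28) z + (1.17) z^2)
  [check: z-coef -1.28 - (-0.8) = -0.48; z^2-coef 1.17 - (-0.8)(-1.28) = 0.146; z^3-coef -(-0.8)(1.17) = 0.936.]
Remaining roots from the quadratic factor 1 + (-1.28) z + (1.17) z^2:
  Set 1 + (-1.28) z + (1.17) z^2 = 0, i.e. a z^2 + b z + c = 0 with a = 1.17, b = -1.28, c = 1.
  Discriminant D = b^2 - 4ac = (-1.28)^2 - 4*(1.17)*1 = 1.6384 - (4.68) = -3.0416.
  D < 0, so the roots are the complex-conjugate pair z = (-b +/- i sqrt(-D)) / (2a) = 0.547 +/- 0.7453i.
  For a conjugate pair |z|^2 = z * conj(z) = (product of roots) = c/a = 1/(1.17) = 0.854701, so |z| = sqrt(0.854701) = 0.9245 for both roots.
Moduli of all roots: 1.2500, 0.9245, 0.9245.
All moduli strictly greater than 1? No.
Verdict: Not invertible.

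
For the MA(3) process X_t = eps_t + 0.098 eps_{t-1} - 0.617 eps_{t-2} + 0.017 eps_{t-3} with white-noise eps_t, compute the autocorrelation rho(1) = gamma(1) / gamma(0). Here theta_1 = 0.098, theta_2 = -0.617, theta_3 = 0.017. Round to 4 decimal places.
\rho(1) = 0.0194

For an MA(q) process with theta_0 = 1, the autocovariance is
  gamma(k) = sigma^2 * sum_{i=0..q-k} theta_i * theta_{i+k},
and rho(k) = gamma(k) / gamma(0). Sigma^2 cancels.
  numerator   = (1)*(0.098) + (0.098)*(-0.617) + (-0.617)*(0.017) = 0.027045.
  denominator = (1)^2 + (0.098)^2 + (-0.617)^2 + (0.017)^2 = 1.390582.
  rho(1) = 0.027045 / 1.390582 = 0.0194.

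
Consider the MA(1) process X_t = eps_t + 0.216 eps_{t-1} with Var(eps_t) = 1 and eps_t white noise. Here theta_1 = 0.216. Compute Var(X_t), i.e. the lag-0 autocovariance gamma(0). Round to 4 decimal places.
\gamma(0) = 1.0467

For an MA(q) process X_t = eps_t + sum_i theta_i eps_{t-i} with
Var(eps_t) = sigma^2, the variance is
  gamma(0) = sigma^2 * (1 + sum_i theta_i^2).
  sum_i theta_i^2 = (0.216)^2 = 0.046656.
  gamma(0) = 1 * (1 + 0.046656) = 1 * 1.046656 = 1.046656, which rounds to 1.0467.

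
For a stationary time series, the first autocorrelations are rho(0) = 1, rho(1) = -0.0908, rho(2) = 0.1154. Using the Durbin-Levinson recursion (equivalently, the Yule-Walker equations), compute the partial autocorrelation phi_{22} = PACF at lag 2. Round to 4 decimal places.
\phi_{22} = 0.1080

The PACF at lag k is phi_{kk}, the last component of the solution
to the Yule-Walker system G_k phi = r_k where
  (G_k)_{ij} = rho(|i - j|), (r_k)_i = rho(i), i,j = 1..k.
Equivalently, Durbin-Levinson gives phi_{kk} iteratively:
  phi_{11} = rho(1)
  phi_{kk} = [rho(k) - sum_{j=1..k-1} phi_{k-1,j} rho(k-j)]
            / [1 - sum_{j=1..k-1} phi_{k-1,j} rho(j)],
  phi_{k,j} = phi_{k-1,j} - phi_{kk} phi_{k-1,k-j},  j = 1..k-1.
Step k = 1:
  phi_11 = rho(1) = -0.0908.
Step k = 2:
  phi_22 = [rho(2) - phi_11 rho(1)] / [1 - phi_11 rho(1)] = [0.1154 - (-0.0908)(-0.0908)] / [1 - (-0.0908)(-0.0908)]
         = 0.10715536 / 0.99175536 = 0.108.
Therefore phi_{22} = 0.1080.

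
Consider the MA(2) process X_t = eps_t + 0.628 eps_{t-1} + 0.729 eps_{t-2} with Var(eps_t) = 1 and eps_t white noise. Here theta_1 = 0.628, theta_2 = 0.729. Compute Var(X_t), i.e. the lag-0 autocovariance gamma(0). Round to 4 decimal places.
\gamma(0) = 1.9258

For an MA(q) process X_t = eps_t + sum_i theta_i eps_{t-i} with
Var(eps_t) = sigma^2, the variance is
  gamma(0) = sigma^2 * (1 + sum_i theta_i^2).
  sum_i theta_i^2 = (0.628)^2 + (0.729)^2 = 0.394384 + 0.531441 = 0.925825.
  gamma(0) = 1 * (1 + 0.925825) = 1 * 1.925825 = 1.925825, which rounds to 1.9258.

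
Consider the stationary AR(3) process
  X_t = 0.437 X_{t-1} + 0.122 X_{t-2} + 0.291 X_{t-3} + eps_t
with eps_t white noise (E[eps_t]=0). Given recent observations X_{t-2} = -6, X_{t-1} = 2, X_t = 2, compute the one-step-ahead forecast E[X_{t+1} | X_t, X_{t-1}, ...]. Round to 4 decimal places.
E[X_{t+1} \mid \mathcal F_t] = -0.6280

For an AR(p) model X_t = c + sum_i phi_i X_{t-i} + eps_t, the
one-step-ahead conditional mean is
  E[X_{t+1} | X_t, ...] = c + sum_i phi_i X_{t+1-i}.
Substitute known values:
  E[X_{t+1} | ...] = (0.437) * (2) + (0.122) * (2) + (0.291) * (-6)
                   = -0.6280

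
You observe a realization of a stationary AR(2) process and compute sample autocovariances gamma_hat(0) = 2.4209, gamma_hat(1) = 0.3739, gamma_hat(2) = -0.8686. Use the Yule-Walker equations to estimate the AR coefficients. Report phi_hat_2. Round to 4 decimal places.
\hat\phi_{2} = -0.3920

The Yule-Walker equations for an AR(p) process read, in matrix form,
  Gamma_p phi = r_p,   with   (Gamma_p)_{ij} = gamma(|i - j|),
                       (r_p)_i = gamma(i),   i,j = 1..p.
Substitute the sample gammas (Toeplitz matrix and right-hand side of size 2):
  Gamma_p = [[2.4209, 0.3739], [0.3739, 2.4209]]
  r_p     = [0.3739, -0.8686]
Written out:
  2.4209 phi_1 + 0.3739 phi_2 = 0.3739
  0.3739 phi_1 + 2.4209 phi_2 = -0.8686
Solve by Cramer's rule:
  det = gamma(0)^2 - gamma(1)^2 = (2.4209)^2 - (0.3739)^2 = 5.86075681 - 0.13980121 = 5.7209556
  phi_hat_1 = [gamma(1) gamma(0) - gamma(1) gamma(2)] / det = [(0.3739)(2.4209) - (0.3739)(-0.8686)] / 5.7209556 = 1.22994405 / 5.7209556 = 0.215
  phi_hat_2 = [gamma(0) gamma(2) - gamma(1)^2] / det = [(2.4209)(-0.8686) - (0.3739)^2] / 5.7209556 = -2.24259495 / 5.7209556 = -0.392
So phi_hat = [0.2150, -0.3920].
Therefore phi_hat_2 = -0.3920.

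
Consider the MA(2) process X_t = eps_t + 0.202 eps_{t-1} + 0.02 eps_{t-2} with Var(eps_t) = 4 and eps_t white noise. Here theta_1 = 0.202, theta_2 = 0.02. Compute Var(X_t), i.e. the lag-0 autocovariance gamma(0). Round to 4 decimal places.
\gamma(0) = 4.1648

For an MA(q) process X_t = eps_t + sum_i theta_i eps_{t-i} with
Var(eps_t) = sigma^2, the variance is
  gamma(0) = sigma^2 * (1 + sum_i theta_i^2).
  sum_i theta_i^2 = (0.202)^2 + (0.02)^2 = 0.040804 + 0.0004 = 0.041204.
  gamma(0) = 4 * (1 + 0.041204) = 4 * 1.041204 = 4.164816, which rounds to 4.1648.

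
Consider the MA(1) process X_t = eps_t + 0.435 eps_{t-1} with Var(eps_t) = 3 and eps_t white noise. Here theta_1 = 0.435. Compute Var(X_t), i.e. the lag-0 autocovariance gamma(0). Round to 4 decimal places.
\gamma(0) = 3.5677

For an MA(q) process X_t = eps_t + sum_i theta_i eps_{t-i} with
Var(eps_t) = sigma^2, the variance is
  gamma(0) = sigma^2 * (1 + sum_i theta_i^2).
  sum_i theta_i^2 = (0.435)^2 = 0.189225.
  gamma(0) = 3 * (1 + 0.189225) = 3 * 1.189225 = 3.567675, which rounds to 3.5677.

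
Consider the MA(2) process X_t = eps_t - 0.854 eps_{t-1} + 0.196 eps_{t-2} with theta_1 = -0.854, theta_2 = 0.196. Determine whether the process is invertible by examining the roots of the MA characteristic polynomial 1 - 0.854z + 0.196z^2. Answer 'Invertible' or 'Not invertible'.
\text{Invertible}

The MA(q) characteristic polynomial is P(z) = 1 - 0.854z + 0.196z^2.
Invertibility requires all roots to lie outside the unit circle, i.e. |z| > 1 for every root.
Set 1 + (-0.854) z + (0.196) z^2 = 0, i.e. a z^2 + b z + c = 0 with a = 0.196, b = -0.854, c = 1.
Discriminant D = b^2 - 4ac = (-0.854)^2 - 4*(0.196)*1 = 0.729316 - (0.784) = -0.054684.
D < 0, so the roots are the complex-conjugate pair z = (-b +/- i sqrt(-D)) / (2a) = 2.1786 +/- 0.5965i.
For a conjugate pair |z|^2 = z * conj(z) = (product of roots) = c/a = 1/(0.196) = 5.102041, so |z| = sqrt(5.102041) = 2.2588 for both roots.
Moduli of all roots: 2.2588, 2.2588.
All moduli strictly greater than 1? Yes.
Verdict: Invertible.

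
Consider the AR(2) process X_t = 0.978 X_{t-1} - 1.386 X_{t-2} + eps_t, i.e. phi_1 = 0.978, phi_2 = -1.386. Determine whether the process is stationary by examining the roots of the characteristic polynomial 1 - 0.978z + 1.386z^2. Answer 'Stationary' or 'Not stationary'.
\text{Not stationary}

The AR(p) characteristic polynomial is P(z) = 1 - 0.978z + 1.386z^2.
Stationarity requires all roots to lie outside the unit circle, i.e. |z| > 1 for every root.
Set 1 + (-0.978) z + (1.386) z^2 = 0, i.e. a z^2 + b z + c = 0 with a = 1.386, b = -0.978, c = 1.
Discriminant D = b^2 - 4ac = (-0.978)^2 - 4*(1.386)*1 = 0.956484 - (5.544) = -4.587516.
D < 0, so the roots are the complex-conjugate pair z = (-b +/- i sqrt(-D)) / (2a) = 0.3528 +/- 0.7727i.
For a conjugate pair |z|^2 = z * conj(z) = (product of roots) = c/a = 1/(1.386) = 0.721501, so |z| = sqrt(0.721501) = 0.8494 for both roots.
Moduli of all roots: 0.8494, 0.8494.
All moduli strictly greater than 1? No.
Verdict: Not stationary.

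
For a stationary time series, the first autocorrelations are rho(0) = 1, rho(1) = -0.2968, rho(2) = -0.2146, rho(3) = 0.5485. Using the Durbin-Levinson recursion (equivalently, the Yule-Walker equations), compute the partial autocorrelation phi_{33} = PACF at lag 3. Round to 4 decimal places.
\phi_{33} = 0.4500

The PACF at lag k is phi_{kk}, the last component of the solution
to the Yule-Walker system G_k phi = r_k where
  (G_k)_{ij} = rho(|i - j|), (r_k)_i = rho(i), i,j = 1..k.
Equivalently, Durbin-Levinson gives phi_{kk} iteratively:
  phi_{11} = rho(1)
  phi_{kk} = [rho(k) - sum_{j=1..k-1} phi_{k-1,j} rho(k-j)]
            / [1 - sum_{j=1..k-1} phi_{k-1,j} rho(j)],
  phi_{k,j} = phi_{k-1,j} - phi_{kk} phi_{k-1,k-j},  j = 1..k-1.
Step k = 1:
  phi_11 = rho(1) = -0.2968.
Step k = 2:
  phi_22 = [rho(2) - phi_11 rho(1)] / [1 - phi_11 rho(1)] = [-0.2146 - (-0.2968)(-0.2968)] / [1 - (-0.2968)(-0.2968)]
         = -0.30269024 / 0.91190976 = -0.33193.
  Update: phi_21 = phi_11 - phi_22 phi_11 = -0.2968 - (-0.33193)(-0.2968) = -0.395317.
Step k = 3:
  phi_33 = [rho(3) - phi_21 rho(2) - phi_22 rho(1)] / [1 - phi_21 rho(1) - phi_22 rho(2)]
    numerator   = 0.5485 - (-0.395317)(-0.2146) - (-0.33193)(-0.2968) = 0.36514817
    denominator = 1 - (-0.395317)(-0.2968) - (-0.33193)(-0.2146) = 0.81143778
  phi_33 = 0.36514817 / 0.81143778 = 0.45.
Therefore phi_{33} = 0.4500.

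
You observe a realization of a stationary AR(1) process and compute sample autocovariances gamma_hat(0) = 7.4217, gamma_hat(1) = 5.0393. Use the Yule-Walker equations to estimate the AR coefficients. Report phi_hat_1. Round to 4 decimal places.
\hat\phi_{1} = 0.6790

The Yule-Walker equations for an AR(p) process read, in matrix form,
  Gamma_p phi = r_p,   with   (Gamma_p)_{ij} = gamma(|i - j|),
                       (r_p)_i = gamma(i),   i,j = 1..p.
Substitute the sample gammas (Toeplitz matrix and right-hand side of size 1):
  Gamma_p = [[7.4217]]
  r_p     = [5.0393]
With p = 1 this is the single equation gamma(0) phi_1 = gamma(1):
  phi_hat_1 = gamma(1) / gamma(0) = 5.0393 / 7.4217 = 0.6790.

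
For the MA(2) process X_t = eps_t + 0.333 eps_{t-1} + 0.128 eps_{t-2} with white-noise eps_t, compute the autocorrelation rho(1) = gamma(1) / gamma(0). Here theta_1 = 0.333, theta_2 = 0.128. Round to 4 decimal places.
\rho(1) = 0.3332

For an MA(q) process with theta_0 = 1, the autocovariance is
  gamma(k) = sigma^2 * sum_{i=0..q-k} theta_i * theta_{i+k},
and rho(k) = gamma(k) / gamma(0). Sigma^2 cancels.
  numerator   = (1)*(0.333) + (0.333)*(0.128) = 0.375624.
  denominator = (1)^2 + (0.333)^2 + (0.128)^2 = 1.127273.
  rho(1) = 0.375624 / 1.127273 = 0.3332.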